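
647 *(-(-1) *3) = 1941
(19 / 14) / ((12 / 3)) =19 / 56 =0.34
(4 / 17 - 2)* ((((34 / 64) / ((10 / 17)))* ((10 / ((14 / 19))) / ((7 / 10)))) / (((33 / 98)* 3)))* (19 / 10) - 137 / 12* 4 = -54797 / 528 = -103.78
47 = 47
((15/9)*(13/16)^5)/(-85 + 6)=-1856465/248512512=-0.01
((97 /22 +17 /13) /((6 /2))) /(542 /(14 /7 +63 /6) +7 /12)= 81750 /1885169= 0.04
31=31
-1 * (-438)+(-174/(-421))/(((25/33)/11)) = 444.00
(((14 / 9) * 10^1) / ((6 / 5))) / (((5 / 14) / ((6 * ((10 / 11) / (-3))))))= -65.99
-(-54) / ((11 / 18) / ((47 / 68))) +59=22454 / 187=120.07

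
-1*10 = -10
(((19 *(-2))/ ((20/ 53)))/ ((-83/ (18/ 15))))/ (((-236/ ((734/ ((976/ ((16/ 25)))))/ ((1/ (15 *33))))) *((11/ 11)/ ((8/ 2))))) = -219523986/ 37339625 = -5.88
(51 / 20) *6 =153 / 10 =15.30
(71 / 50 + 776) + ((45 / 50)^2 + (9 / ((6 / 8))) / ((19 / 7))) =1487037 / 1900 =782.65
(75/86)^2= 5625/7396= 0.76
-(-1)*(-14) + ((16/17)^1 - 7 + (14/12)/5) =-10111/510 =-19.83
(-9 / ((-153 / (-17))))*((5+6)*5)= -55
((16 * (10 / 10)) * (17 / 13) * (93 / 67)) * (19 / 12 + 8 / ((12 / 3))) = 90644 / 871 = 104.07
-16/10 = -8/5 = -1.60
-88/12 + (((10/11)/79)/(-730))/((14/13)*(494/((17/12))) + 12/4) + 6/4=-4762532809/816434190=-5.83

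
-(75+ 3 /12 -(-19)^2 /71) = -19927 /284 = -70.17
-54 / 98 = -27 / 49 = -0.55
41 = 41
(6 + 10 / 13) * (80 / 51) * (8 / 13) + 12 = 159748 / 8619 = 18.53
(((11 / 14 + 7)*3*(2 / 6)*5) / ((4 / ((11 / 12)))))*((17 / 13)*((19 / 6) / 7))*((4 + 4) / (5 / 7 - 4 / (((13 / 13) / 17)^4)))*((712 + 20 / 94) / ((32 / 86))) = -66361850335 / 274343848896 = -0.24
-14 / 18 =-7 / 9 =-0.78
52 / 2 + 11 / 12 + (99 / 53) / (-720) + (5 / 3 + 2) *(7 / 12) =29.05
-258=-258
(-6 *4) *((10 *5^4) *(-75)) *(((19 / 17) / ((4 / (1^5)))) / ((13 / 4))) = 967194.57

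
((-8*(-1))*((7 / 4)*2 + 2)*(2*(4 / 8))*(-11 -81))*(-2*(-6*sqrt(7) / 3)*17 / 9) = -275264*sqrt(7) / 9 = -80920.01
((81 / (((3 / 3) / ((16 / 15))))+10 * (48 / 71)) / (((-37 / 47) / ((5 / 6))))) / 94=-2756 / 2627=-1.05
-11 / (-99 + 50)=11 / 49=0.22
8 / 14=4 / 7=0.57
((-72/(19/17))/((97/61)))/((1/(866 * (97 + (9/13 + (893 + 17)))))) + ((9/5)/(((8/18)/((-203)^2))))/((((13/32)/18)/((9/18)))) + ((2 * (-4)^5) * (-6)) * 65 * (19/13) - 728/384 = -175314843903713/5750160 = -30488689.69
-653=-653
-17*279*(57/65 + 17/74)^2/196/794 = -134389722447/3600532426400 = -0.04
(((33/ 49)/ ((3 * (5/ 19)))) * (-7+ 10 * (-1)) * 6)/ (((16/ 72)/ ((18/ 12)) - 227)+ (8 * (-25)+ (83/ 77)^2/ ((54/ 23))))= 139291812/ 682525015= 0.20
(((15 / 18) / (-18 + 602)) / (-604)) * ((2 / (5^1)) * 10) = -5 / 529104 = -0.00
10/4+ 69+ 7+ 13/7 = 1125/14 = 80.36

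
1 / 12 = 0.08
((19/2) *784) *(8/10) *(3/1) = 89376/5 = 17875.20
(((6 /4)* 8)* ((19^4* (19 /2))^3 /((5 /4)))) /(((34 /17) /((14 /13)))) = 637607335254741528558 /65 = 9809343619303715823.97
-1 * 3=-3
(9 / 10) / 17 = 9 / 170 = 0.05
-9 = -9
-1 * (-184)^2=-33856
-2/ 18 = -1/ 9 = -0.11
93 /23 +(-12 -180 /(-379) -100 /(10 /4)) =-413897 /8717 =-47.48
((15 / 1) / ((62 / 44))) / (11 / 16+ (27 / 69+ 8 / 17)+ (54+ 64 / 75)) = 154836000 / 820388929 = 0.19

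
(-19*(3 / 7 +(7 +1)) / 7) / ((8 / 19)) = -21299 / 392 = -54.33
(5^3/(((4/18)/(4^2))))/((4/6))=13500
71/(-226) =-71/226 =-0.31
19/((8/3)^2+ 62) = 171/622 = 0.27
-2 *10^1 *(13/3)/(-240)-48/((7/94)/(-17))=2761435/252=10958.08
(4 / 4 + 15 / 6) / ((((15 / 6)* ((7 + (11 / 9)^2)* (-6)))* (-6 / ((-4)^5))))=-1008 / 215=-4.69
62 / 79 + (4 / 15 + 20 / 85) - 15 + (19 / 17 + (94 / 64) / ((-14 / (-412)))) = 69103289 / 2256240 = 30.63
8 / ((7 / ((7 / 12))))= 2 / 3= 0.67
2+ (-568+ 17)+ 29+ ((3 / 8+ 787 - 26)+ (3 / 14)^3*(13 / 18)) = 1324705 / 5488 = 241.38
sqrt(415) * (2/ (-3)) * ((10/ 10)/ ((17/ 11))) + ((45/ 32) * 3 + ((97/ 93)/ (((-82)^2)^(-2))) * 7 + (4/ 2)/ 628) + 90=154232159163599/ 467232 - 22 * sqrt(415)/ 51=330097585.48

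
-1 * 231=-231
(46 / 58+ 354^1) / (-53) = -10289 / 1537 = -6.69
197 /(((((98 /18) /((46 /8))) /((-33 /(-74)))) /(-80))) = -13457070 /1813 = -7422.54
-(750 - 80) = -670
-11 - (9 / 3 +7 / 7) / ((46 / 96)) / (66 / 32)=-3807 / 253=-15.05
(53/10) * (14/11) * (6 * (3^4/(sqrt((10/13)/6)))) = 180306 * sqrt(195)/275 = 9155.77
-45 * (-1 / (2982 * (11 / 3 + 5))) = 45 / 25844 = 0.00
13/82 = 0.16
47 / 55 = 0.85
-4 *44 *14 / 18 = -1232 / 9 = -136.89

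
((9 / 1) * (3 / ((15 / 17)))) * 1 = 153 / 5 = 30.60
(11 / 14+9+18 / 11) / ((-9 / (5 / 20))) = -1759 / 5544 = -0.32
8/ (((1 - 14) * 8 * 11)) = -1/ 143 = -0.01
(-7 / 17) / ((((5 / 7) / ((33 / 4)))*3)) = -539 / 340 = -1.59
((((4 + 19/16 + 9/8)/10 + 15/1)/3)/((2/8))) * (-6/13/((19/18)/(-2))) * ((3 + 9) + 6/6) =22509/95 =236.94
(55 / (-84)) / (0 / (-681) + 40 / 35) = -55 / 96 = -0.57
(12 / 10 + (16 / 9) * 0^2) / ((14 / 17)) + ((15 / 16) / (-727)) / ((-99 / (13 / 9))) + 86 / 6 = 1909302019 / 120914640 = 15.79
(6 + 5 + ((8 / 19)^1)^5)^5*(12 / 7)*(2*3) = 1085792404324150539290486071547945356104 / 651535469817792626756267271963493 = 1666513.11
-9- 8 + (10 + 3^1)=-4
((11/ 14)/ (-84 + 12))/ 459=-11/ 462672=-0.00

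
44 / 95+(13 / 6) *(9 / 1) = 3793 / 190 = 19.96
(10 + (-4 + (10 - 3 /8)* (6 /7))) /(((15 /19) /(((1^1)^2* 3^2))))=3249 /20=162.45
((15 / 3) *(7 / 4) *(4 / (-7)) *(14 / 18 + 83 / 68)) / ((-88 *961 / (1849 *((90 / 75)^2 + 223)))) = 409300187 / 8347680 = 49.03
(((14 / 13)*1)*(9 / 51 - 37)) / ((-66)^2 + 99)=-8764 / 984555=-0.01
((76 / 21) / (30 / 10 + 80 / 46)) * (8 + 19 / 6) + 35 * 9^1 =2221663 / 6867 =323.53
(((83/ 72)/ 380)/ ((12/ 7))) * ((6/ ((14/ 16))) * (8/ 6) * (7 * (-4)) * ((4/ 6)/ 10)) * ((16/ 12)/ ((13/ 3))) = -4648/ 500175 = -0.01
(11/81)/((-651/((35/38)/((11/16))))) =-40/143127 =-0.00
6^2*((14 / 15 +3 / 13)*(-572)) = -119856 / 5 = -23971.20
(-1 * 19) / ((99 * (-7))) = 19 / 693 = 0.03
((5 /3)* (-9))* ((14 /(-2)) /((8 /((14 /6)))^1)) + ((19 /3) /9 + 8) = 8495 /216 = 39.33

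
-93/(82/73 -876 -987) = 6789/135917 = 0.05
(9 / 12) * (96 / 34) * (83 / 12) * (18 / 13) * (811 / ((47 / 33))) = 119951766 / 10387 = 11548.26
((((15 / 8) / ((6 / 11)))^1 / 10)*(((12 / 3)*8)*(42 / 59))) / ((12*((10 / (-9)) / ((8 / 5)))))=-1386 / 1475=-0.94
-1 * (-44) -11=33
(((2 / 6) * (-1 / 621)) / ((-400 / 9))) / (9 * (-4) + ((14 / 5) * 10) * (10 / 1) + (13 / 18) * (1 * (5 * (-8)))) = 0.00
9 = 9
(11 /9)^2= 121 /81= 1.49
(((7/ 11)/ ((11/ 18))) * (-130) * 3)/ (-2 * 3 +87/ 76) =83.64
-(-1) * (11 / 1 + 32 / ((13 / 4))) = 271 / 13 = 20.85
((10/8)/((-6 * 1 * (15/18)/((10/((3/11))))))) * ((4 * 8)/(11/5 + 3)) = -2200/39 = -56.41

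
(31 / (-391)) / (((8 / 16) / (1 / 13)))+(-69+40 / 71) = -24702699 / 360893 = -68.45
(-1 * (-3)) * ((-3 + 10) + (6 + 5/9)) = 122/3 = 40.67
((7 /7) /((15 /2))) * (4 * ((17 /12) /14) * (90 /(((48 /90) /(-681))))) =-173655 /28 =-6201.96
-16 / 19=-0.84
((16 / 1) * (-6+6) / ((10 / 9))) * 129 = 0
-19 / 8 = -2.38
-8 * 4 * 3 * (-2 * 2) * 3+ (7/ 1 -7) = 1152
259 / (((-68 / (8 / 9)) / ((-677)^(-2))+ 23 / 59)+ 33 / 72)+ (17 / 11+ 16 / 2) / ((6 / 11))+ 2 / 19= 33214517728983 / 1886625117010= 17.61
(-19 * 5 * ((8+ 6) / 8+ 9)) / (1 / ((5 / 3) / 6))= -283.68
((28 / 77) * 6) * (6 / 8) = 18 / 11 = 1.64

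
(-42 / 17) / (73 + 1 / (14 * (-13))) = -7644 / 225845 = -0.03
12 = 12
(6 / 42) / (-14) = -1 / 98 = -0.01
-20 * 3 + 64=4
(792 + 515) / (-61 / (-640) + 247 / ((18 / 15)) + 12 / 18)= 836480 / 132221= 6.33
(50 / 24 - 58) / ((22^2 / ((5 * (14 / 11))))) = -2135 / 2904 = -0.74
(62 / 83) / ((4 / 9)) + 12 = 2271 / 166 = 13.68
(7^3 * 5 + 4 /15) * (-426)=-730703.60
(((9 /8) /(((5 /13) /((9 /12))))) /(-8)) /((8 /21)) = -7371 /10240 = -0.72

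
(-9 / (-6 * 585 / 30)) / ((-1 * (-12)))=0.01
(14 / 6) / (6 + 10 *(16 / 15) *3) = 7 / 114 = 0.06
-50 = -50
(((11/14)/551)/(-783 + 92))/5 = -11/26651870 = -0.00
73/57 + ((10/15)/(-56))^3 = 14422445/11261376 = 1.28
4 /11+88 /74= 632 /407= 1.55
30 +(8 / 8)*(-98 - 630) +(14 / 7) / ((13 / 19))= -9036 / 13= -695.08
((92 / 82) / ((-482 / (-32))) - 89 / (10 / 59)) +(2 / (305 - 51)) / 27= -177888777949 / 338819490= -525.03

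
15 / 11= 1.36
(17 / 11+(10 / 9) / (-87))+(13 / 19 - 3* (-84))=254.22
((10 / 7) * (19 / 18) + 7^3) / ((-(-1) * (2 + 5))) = 21704 / 441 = 49.22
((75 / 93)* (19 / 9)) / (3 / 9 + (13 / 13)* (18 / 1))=95 / 1023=0.09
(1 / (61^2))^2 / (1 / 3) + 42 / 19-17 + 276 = 68716908940 / 263070979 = 261.21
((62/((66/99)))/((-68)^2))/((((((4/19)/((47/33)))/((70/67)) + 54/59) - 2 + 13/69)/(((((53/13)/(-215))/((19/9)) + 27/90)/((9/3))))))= -1283345667261/496530400117856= -0.00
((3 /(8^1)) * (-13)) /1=-39 /8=-4.88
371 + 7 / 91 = 4824 / 13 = 371.08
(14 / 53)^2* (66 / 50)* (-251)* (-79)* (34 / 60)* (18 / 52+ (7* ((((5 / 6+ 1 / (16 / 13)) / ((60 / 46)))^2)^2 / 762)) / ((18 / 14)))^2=3542886185927922588281937637107639492177983 / 25799622979109639291566188134400000000000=137.32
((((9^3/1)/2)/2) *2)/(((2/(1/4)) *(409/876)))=159651/1636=97.59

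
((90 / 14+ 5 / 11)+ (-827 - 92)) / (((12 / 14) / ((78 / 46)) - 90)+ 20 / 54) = 24651783 / 2408758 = 10.23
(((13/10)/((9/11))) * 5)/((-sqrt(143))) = -sqrt(143)/18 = -0.66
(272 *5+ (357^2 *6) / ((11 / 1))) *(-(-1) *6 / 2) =2338962 / 11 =212632.91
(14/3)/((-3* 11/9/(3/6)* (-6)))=7/66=0.11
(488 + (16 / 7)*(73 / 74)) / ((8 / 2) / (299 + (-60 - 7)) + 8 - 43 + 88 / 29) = -15.35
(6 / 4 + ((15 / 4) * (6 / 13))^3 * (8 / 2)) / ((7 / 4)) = 195432 / 15379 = 12.71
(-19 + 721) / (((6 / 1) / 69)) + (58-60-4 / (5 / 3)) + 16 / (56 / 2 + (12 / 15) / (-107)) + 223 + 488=41091203 / 4680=8780.17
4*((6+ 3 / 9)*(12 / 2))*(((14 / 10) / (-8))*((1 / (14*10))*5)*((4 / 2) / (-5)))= 19 / 50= 0.38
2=2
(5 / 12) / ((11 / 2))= 5 / 66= 0.08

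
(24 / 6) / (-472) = -1 / 118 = -0.01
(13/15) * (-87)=-377/5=-75.40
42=42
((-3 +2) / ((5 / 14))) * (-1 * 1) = 14 / 5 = 2.80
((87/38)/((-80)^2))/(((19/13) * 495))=377/762432000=0.00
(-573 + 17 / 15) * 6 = -17156 / 5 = -3431.20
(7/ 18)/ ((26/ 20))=35/ 117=0.30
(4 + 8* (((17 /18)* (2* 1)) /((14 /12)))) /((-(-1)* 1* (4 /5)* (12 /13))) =22.96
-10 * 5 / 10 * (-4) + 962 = 982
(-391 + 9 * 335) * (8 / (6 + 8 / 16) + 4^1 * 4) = 587776 / 13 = 45213.54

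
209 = 209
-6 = -6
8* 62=496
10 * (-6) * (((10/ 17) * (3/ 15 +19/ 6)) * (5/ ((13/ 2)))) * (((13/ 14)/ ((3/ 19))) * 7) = -191900/ 51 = -3762.75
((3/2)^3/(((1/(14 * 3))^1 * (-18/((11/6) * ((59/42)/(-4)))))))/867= 649/110976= 0.01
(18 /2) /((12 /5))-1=11 /4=2.75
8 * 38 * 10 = 3040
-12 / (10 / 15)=-18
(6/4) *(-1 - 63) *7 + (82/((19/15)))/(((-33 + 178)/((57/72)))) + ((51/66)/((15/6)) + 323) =-2222393/6380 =-348.34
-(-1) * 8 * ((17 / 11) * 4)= 49.45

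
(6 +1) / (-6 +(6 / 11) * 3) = -77 / 48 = -1.60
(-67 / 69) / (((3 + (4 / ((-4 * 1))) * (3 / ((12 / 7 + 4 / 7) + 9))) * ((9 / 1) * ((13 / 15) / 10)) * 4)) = -132325 / 1162512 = -0.11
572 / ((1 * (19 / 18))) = 541.89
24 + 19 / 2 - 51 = -35 / 2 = -17.50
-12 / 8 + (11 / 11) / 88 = -131 / 88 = -1.49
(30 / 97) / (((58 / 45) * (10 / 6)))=405 / 2813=0.14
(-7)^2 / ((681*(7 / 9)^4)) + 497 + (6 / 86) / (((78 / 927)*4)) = 24741893117 / 49742056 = 497.40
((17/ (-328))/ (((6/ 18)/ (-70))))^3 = 5687411625/ 4410944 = 1289.39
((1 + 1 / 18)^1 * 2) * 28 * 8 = 472.89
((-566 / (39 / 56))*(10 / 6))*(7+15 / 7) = -12384.27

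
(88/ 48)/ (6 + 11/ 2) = 11/ 69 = 0.16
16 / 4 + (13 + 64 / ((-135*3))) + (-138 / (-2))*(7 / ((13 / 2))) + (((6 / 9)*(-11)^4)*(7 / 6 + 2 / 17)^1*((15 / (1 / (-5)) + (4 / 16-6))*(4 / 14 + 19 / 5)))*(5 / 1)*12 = -9145524888964 / 36855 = -248148823.47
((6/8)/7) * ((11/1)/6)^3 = 1331/2016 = 0.66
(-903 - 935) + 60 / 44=-20203 / 11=-1836.64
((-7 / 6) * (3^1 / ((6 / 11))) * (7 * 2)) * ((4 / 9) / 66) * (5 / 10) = -49 / 162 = -0.30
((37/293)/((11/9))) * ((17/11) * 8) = 45288/35453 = 1.28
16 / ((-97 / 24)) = -384 / 97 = -3.96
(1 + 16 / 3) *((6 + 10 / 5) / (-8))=-6.33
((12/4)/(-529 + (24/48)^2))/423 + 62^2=1146338456/298215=3844.00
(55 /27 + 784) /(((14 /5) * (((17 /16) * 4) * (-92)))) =-106115 /147798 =-0.72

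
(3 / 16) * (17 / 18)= 0.18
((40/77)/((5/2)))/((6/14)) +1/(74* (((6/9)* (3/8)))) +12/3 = 5542/1221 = 4.54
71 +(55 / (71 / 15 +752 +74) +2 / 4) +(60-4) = 3179205 / 24922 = 127.57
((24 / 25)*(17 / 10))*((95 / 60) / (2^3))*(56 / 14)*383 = 123709 / 250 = 494.84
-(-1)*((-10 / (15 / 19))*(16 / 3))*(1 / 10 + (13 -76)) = 191216 / 45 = 4249.24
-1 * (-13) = 13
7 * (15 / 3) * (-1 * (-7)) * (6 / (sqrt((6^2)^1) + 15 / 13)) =6370 / 31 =205.48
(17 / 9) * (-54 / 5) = -102 / 5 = -20.40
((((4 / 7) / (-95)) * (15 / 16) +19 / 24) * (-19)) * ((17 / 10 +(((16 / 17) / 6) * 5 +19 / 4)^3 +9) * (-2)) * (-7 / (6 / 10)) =-19192709581721 / 305627904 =-62797.64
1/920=0.00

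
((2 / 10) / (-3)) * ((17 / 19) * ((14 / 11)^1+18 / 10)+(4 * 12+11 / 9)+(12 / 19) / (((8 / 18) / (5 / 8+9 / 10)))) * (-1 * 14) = 28513723 / 564300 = 50.53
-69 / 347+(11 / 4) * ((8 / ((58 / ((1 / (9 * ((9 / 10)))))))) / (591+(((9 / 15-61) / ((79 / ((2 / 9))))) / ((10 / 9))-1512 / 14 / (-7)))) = -1357996504391 / 6831998536383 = -0.20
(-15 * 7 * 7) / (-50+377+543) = -49 / 58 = -0.84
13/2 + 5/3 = 8.17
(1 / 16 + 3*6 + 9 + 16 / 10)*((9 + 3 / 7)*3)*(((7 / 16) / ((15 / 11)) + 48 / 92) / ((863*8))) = 351936519 / 3556940800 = 0.10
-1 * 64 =-64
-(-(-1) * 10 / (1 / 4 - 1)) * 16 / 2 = 320 / 3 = 106.67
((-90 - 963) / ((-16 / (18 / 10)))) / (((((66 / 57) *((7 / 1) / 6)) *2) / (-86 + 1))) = -9183213 / 2464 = -3726.95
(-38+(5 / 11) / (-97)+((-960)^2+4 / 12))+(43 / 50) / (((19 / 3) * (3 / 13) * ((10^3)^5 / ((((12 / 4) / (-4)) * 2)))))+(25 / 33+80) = 1868447028699999999998210641 / 2027300000000000000000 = 921643.09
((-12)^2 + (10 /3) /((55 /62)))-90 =1906 /33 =57.76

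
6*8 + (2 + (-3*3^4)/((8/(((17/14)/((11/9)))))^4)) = 49.94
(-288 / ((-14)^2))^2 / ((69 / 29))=50112 / 55223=0.91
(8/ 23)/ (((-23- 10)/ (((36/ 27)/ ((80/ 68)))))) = -136/ 11385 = -0.01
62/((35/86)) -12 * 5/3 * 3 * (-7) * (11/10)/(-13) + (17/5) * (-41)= -10281/455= -22.60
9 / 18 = 1 / 2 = 0.50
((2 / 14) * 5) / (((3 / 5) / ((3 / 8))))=25 / 56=0.45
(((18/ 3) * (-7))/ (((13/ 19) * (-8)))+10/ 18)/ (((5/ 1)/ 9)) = 3851/ 260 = 14.81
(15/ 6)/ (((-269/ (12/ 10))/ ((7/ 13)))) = -0.01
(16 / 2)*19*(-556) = -84512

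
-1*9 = -9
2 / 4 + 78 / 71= 227 / 142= 1.60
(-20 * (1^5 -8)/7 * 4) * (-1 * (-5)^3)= 10000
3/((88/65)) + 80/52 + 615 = 707855/1144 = 618.75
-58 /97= -0.60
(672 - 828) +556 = 400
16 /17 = 0.94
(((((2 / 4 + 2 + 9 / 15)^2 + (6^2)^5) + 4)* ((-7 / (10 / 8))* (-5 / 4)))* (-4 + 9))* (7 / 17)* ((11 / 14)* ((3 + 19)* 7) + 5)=18665912732607 / 170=109799486662.39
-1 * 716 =-716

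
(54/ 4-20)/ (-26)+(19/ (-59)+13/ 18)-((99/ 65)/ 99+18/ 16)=-135353/ 276120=-0.49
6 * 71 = 426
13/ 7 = 1.86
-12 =-12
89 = 89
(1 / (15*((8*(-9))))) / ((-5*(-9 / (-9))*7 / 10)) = 1 / 3780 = 0.00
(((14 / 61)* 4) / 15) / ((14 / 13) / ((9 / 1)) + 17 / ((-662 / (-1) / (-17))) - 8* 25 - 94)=-0.00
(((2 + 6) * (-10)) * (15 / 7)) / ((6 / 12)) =-2400 / 7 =-342.86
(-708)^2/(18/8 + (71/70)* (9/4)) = 15594880/141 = 110601.99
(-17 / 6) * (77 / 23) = -1309 / 138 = -9.49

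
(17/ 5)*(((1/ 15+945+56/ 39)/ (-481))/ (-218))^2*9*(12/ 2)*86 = 1.29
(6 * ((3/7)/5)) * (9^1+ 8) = 306/35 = 8.74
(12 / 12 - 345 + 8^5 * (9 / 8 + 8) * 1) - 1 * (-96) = 298760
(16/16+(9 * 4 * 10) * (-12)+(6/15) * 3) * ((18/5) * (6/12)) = -194301/25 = -7772.04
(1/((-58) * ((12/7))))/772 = -7/537312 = -0.00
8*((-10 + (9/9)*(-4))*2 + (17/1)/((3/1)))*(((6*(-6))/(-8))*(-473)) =380292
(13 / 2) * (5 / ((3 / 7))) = 455 / 6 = 75.83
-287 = -287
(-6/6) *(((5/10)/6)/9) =-1/108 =-0.01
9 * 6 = 54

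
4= 4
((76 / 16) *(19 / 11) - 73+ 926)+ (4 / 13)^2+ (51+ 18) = 6917705 / 7436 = 930.30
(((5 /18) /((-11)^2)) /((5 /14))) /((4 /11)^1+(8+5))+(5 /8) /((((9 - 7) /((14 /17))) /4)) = 72799 /70686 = 1.03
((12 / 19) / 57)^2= 16 / 130321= 0.00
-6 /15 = -2 /5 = -0.40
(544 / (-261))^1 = -544 / 261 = -2.08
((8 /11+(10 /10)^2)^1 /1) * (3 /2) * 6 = 171 /11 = 15.55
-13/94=-0.14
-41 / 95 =-0.43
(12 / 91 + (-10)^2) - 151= -4629 / 91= -50.87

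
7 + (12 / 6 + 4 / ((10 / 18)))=81 / 5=16.20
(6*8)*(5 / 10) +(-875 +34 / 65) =-850.48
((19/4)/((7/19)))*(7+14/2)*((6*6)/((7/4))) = 25992/7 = 3713.14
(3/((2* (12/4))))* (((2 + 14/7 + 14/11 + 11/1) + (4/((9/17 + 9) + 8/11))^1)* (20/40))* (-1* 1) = -175775/42196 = -4.17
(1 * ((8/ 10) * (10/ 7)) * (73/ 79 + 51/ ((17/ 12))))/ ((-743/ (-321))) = 7490856/ 410879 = 18.23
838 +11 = 849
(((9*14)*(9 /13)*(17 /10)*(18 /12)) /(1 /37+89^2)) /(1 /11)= 11769219 /38100140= 0.31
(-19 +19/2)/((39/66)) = -16.08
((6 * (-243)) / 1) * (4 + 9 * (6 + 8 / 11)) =-1035180 / 11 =-94107.27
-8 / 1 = -8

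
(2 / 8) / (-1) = -1 / 4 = -0.25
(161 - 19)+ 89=231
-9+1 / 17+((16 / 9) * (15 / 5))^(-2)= -8.91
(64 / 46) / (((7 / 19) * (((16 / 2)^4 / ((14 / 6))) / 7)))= 133 / 8832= 0.02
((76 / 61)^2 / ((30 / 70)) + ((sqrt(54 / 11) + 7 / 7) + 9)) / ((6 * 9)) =sqrt(66) / 198 + 76031 / 301401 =0.29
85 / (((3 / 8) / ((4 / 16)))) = 170 / 3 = 56.67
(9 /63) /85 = 1 /595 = 0.00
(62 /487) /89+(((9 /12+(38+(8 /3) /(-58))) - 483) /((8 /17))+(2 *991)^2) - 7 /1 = 473903956794647 /120666912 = 3927372.87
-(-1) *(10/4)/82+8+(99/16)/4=25131/2624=9.58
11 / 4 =2.75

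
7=7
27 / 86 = 0.31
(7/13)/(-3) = -7/39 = -0.18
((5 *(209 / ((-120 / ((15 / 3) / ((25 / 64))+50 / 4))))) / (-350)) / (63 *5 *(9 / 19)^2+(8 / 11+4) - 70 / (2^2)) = 209974567 / 19315338000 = 0.01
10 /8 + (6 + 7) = 57 /4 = 14.25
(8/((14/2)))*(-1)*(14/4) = -4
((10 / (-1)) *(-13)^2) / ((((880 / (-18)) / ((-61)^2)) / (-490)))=-63027820.23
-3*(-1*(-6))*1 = -18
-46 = -46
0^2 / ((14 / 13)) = 0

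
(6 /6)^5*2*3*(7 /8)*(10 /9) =35 /6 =5.83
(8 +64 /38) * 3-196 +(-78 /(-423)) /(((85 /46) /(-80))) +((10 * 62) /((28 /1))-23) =-56041334 /318801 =-175.79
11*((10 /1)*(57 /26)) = 3135 /13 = 241.15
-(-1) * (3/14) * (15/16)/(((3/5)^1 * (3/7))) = 25/32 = 0.78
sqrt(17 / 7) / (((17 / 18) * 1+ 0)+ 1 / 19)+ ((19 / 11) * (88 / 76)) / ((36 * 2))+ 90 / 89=2.60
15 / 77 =0.19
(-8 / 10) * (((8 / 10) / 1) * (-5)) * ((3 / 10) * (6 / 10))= 72 / 125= 0.58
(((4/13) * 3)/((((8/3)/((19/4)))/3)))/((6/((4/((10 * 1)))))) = 171/520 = 0.33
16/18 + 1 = 17/9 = 1.89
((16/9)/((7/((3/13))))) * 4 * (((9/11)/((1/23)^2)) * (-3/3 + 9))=812544/1001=811.73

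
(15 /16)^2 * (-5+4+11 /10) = 45 /512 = 0.09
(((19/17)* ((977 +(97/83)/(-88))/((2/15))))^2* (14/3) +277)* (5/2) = 48254269305657598105/61670768896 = 782449613.80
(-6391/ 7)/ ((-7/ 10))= 9130/ 7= 1304.29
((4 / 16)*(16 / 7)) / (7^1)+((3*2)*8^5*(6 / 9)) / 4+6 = 1605930 / 49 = 32774.08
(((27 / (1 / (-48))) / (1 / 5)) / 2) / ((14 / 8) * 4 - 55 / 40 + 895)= -3.60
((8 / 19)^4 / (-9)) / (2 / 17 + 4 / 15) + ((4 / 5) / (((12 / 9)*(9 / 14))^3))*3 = 2185082647 / 574715610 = 3.80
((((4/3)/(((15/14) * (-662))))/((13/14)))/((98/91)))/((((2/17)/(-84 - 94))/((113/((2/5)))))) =2393566/2979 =803.48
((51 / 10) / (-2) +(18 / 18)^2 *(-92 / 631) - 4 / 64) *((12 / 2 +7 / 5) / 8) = -5151843 / 2019200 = -2.55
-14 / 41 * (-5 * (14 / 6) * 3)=490 / 41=11.95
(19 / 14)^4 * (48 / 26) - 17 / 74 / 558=8071291477 / 1288847196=6.26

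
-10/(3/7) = -70/3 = -23.33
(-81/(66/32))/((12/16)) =-576/11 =-52.36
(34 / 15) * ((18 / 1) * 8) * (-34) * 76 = -4217088 / 5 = -843417.60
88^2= 7744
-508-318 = -826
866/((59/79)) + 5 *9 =71069/59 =1204.56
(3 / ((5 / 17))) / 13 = 51 / 65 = 0.78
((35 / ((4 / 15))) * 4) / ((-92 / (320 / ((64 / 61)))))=-160125 / 92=-1740.49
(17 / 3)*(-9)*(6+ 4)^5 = -5100000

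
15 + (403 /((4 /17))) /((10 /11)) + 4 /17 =1291497 /680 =1899.26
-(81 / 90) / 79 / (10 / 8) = -18 / 1975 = -0.01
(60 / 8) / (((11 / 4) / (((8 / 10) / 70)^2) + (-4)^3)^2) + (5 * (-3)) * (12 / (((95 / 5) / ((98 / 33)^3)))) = -2123251864950887200 / 8557486105347267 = -248.12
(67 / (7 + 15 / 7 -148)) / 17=-469 / 16524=-0.03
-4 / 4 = -1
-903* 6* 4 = -21672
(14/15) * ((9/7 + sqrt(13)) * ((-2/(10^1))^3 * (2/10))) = -14 * sqrt(13)/9375 - 6/3125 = -0.01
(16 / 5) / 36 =4 / 45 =0.09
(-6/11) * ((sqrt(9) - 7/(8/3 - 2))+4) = 21/11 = 1.91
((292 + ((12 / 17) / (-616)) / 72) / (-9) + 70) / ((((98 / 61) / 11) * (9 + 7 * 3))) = 1295470237 / 151139520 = 8.57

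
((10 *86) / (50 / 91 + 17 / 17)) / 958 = 39130 / 67539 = 0.58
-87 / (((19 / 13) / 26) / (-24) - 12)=705744 / 97363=7.25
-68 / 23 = -2.96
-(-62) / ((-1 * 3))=-20.67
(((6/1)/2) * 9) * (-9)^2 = 2187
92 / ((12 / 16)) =368 / 3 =122.67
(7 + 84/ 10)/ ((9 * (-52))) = -77/ 2340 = -0.03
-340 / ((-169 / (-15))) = -5100 / 169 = -30.18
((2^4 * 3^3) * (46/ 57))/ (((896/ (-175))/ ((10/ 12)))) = -8625/ 152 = -56.74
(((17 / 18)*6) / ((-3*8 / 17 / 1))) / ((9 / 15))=-1445 / 216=-6.69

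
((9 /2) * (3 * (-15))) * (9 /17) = -3645 /34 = -107.21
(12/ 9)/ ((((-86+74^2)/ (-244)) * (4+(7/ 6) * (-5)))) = 976/ 29645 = 0.03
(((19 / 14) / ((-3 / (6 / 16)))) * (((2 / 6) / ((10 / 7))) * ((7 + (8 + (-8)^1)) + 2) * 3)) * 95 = -3249 / 32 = -101.53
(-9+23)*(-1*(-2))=28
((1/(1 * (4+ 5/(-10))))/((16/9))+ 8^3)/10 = 51.22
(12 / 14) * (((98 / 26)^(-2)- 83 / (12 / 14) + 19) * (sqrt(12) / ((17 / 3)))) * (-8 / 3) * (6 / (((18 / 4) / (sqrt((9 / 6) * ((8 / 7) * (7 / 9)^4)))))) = 143392384 * sqrt(7) / 3306177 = 114.75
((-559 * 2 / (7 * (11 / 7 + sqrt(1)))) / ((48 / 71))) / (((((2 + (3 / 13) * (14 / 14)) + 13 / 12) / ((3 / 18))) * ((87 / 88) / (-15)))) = 2579785 / 36801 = 70.10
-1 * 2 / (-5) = 2 / 5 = 0.40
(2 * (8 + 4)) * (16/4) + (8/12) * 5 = 298/3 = 99.33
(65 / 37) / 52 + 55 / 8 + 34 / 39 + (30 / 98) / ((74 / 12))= 4429211 / 565656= 7.83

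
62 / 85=0.73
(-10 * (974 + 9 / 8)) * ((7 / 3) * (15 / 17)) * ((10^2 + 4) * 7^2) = -102307820.59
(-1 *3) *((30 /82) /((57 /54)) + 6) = -14832 /779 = -19.04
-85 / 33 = -2.58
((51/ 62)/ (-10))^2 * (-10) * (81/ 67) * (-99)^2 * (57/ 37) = -117698415417/ 95292760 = -1235.12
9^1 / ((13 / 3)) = 27 / 13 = 2.08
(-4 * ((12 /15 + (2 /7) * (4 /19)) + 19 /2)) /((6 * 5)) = -4593 /3325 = -1.38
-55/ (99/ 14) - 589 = -5371/ 9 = -596.78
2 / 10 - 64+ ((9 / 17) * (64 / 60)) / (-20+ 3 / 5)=-526271 / 8245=-63.83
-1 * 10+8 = -2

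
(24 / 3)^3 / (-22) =-256 / 11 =-23.27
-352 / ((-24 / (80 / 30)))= 352 / 9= 39.11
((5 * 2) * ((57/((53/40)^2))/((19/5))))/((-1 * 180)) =-4000/8427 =-0.47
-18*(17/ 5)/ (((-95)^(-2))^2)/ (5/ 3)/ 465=-199391130/ 31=-6431971.94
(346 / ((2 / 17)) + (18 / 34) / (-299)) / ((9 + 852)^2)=14949094 / 3768134643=0.00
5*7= 35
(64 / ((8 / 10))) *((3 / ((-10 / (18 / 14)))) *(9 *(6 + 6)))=-23328 / 7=-3332.57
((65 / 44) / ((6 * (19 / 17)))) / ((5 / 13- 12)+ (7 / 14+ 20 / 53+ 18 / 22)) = -8957 / 403332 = -0.02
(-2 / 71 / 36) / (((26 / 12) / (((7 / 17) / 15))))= -7 / 706095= -0.00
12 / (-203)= -12 / 203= -0.06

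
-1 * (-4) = 4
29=29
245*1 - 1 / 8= 1959 / 8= 244.88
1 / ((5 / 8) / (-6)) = -48 / 5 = -9.60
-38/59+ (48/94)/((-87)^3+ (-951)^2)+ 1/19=-67214041/113645859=-0.59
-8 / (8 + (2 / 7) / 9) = -252 / 253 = -1.00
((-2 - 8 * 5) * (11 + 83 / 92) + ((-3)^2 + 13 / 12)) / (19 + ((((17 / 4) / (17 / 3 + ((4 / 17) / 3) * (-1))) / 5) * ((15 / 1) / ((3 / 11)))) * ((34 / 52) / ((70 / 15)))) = -4674766460 / 192524421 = -24.28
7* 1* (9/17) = 63/17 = 3.71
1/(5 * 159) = 1/795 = 0.00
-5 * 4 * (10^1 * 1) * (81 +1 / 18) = -145900 / 9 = -16211.11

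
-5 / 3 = -1.67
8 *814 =6512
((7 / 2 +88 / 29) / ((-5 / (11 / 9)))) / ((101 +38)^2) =-4169 / 50427810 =-0.00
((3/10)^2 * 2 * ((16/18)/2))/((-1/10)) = -0.80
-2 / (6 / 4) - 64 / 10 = -116 / 15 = -7.73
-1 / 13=-0.08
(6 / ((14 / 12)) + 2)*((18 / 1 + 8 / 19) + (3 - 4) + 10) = 26050 / 133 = 195.86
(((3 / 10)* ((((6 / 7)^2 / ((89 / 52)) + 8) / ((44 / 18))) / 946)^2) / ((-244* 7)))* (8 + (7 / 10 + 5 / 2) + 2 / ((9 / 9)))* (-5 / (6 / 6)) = 0.00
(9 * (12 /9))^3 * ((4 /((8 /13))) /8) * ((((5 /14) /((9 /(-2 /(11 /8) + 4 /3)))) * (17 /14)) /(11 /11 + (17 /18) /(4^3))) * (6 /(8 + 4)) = -2545920 /630091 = -4.04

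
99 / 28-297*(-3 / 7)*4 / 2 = 7227 / 28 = 258.11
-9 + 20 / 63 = -547 / 63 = -8.68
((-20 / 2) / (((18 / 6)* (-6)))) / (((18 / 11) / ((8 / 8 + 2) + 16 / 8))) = 1.70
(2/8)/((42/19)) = 19/168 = 0.11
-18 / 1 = -18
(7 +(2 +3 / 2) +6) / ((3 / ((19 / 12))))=209 / 24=8.71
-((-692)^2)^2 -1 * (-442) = -229310730054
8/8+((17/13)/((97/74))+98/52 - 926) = -2325581/2522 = -922.12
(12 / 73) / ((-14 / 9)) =-54 / 511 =-0.11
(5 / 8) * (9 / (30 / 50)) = 75 / 8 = 9.38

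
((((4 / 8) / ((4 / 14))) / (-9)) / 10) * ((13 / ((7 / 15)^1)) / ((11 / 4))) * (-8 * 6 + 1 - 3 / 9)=923 / 99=9.32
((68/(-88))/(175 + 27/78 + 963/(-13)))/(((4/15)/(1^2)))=-3315/115852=-0.03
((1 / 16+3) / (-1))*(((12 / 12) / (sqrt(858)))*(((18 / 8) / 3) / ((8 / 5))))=-245*sqrt(858) / 146432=-0.05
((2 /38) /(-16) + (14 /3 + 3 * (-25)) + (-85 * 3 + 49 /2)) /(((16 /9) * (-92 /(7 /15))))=1920541 /2237440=0.86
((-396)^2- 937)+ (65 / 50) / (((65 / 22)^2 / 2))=253303859 / 1625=155879.30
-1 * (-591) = 591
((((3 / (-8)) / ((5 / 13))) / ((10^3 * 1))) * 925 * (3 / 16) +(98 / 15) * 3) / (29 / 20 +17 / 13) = 6466603 / 917760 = 7.05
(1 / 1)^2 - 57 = -56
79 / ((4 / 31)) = 2449 / 4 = 612.25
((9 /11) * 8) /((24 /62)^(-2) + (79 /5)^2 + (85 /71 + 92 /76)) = 349660800 /13820996431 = 0.03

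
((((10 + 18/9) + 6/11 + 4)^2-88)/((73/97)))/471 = 726724/1386781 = 0.52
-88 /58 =-44 /29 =-1.52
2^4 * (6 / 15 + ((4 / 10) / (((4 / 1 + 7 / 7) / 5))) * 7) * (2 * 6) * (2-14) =-36864 / 5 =-7372.80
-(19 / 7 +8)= -75 / 7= -10.71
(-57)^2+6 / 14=22746 / 7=3249.43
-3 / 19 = -0.16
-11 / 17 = -0.65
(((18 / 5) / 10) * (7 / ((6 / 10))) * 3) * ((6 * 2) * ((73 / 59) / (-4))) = -13797 / 295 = -46.77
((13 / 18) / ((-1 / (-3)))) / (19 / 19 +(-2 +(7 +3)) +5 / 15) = 13 / 56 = 0.23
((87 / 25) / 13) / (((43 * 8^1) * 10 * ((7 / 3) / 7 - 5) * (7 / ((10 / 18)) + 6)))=-87 / 97042400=-0.00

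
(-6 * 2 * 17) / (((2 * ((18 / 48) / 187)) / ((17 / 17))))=-50864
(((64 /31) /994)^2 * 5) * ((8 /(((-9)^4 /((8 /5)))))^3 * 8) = 2147483648 /1676047362973663779225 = 0.00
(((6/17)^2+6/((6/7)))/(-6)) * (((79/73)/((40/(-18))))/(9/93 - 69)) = -5042491/600842560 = -0.01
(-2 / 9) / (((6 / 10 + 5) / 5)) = -25 / 126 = -0.20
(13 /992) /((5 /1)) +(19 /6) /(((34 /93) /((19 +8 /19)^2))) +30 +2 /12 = 15847087357 /4806240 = 3297.19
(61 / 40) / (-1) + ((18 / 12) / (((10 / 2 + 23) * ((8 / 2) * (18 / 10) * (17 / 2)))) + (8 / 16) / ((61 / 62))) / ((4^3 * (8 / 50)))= -657967139 / 445992960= -1.48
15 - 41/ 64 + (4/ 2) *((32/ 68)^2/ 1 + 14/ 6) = 1080293/ 55488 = 19.47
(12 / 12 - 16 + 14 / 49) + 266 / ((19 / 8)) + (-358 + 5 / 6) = -10915 / 42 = -259.88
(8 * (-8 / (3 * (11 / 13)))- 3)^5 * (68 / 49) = -970646823408332 / 39135393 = -24802276.12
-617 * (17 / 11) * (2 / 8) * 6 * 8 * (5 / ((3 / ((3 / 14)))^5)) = -157335 / 1479016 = -0.11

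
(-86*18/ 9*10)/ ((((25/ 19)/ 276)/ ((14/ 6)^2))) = -29464288/ 15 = -1964285.87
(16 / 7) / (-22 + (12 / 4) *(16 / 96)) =-32 / 301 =-0.11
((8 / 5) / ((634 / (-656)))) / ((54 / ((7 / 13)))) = -9184 / 556335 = -0.02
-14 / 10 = -7 / 5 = -1.40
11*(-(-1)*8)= 88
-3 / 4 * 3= -2.25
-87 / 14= -6.21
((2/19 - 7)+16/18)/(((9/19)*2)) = -1027/162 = -6.34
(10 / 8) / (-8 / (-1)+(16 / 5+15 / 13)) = 325 / 3212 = 0.10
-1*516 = -516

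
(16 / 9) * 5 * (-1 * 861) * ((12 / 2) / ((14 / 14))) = -45920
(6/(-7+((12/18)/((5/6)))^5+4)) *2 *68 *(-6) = 1832.12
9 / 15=3 / 5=0.60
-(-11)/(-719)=-11/719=-0.02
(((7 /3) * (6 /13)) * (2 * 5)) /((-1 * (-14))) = 10 /13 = 0.77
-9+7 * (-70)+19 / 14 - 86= -8171 / 14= -583.64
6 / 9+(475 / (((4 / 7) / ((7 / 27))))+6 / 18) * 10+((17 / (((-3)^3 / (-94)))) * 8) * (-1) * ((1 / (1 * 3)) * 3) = 30341 / 18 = 1685.61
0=0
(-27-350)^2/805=142129/805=176.56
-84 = -84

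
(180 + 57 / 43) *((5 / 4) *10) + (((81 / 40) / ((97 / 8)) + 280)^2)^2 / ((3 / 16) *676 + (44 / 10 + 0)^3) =117280886102980216972199 / 4033908397482610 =29073760.37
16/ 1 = 16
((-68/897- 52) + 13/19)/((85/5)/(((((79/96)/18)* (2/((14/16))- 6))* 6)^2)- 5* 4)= 14.18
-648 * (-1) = 648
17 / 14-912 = -12751 / 14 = -910.79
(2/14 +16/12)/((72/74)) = 1147/756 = 1.52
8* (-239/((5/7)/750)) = -2007600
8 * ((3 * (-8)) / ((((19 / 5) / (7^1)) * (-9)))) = 2240 / 57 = 39.30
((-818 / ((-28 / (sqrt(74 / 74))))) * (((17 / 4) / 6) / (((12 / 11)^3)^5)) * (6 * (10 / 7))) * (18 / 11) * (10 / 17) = 3882942048388639225 / 83882673017192448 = 46.29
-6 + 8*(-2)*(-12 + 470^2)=-3534214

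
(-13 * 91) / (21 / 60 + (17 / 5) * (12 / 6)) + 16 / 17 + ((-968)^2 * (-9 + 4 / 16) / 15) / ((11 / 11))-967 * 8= -311073292 / 561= -554497.85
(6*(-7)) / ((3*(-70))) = 0.20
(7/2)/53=7/106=0.07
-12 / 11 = -1.09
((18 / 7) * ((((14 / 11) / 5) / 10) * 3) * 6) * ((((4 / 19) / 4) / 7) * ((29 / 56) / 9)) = 261 / 512050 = 0.00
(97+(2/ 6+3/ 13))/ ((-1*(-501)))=0.19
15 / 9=5 / 3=1.67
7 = 7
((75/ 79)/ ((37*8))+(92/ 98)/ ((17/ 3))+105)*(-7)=-2048571027/ 2782696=-736.18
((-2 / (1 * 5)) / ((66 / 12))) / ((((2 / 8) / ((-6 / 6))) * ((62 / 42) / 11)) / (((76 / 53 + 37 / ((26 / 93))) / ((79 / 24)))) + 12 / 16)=-743295168 / 7656794615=-0.10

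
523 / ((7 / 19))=9937 / 7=1419.57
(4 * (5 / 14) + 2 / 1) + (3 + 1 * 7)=94 / 7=13.43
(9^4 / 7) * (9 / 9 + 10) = 72171 / 7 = 10310.14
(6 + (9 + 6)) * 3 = 63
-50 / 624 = -0.08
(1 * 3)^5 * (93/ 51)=7533/ 17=443.12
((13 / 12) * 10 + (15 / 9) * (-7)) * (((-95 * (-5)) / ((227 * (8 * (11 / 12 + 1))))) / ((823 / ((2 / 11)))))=-2375 / 94531426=-0.00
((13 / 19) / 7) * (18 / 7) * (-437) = -5382 / 49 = -109.84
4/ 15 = 0.27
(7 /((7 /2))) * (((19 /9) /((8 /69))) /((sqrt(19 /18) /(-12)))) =-69 * sqrt(38) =-425.34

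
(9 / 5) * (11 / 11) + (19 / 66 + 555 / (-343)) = 53177 / 113190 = 0.47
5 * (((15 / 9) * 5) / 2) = 125 / 6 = 20.83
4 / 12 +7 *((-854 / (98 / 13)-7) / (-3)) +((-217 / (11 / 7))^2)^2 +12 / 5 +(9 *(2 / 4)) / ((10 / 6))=53239189731111 / 146410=363630829.39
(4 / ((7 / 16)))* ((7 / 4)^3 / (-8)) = -49 / 8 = -6.12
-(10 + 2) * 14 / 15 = -56 / 5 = -11.20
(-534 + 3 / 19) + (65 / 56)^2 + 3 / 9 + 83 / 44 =-1042665181 / 1966272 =-530.28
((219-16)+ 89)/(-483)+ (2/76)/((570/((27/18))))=-4215997/6974520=-0.60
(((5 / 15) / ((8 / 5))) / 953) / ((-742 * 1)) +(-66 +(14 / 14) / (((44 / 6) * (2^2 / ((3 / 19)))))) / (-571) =234078615959 / 2025305033136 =0.12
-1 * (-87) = 87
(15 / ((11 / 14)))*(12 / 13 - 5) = -11130 / 143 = -77.83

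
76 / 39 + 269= 10567 / 39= 270.95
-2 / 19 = -0.11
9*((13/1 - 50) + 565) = 4752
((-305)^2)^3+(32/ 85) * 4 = 68425497198203253/ 85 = 805005849390626.51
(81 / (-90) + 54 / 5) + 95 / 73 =8177 / 730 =11.20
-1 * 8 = -8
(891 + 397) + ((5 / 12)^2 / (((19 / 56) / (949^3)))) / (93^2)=153377160979 / 2957958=51852.38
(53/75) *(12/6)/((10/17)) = 2.40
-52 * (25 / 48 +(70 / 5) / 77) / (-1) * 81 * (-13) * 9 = -15235857 / 44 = -346269.48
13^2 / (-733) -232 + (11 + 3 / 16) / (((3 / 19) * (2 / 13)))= 16066529 / 70368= 228.32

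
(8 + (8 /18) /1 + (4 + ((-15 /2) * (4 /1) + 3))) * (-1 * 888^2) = 11477696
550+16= 566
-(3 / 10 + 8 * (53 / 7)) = -4261 / 70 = -60.87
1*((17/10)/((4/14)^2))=833/40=20.82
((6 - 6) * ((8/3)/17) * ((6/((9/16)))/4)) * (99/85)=0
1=1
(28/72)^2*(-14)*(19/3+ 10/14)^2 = -76664/729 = -105.16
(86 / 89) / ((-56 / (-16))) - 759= -472685 / 623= -758.72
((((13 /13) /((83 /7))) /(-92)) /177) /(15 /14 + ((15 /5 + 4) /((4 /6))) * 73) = -49 /7261996356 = -0.00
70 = 70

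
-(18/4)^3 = -729/8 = -91.12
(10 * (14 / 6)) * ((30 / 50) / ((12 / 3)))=7 / 2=3.50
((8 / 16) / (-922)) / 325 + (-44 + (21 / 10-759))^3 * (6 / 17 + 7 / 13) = -3588877876188751 / 7837000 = -457940267.47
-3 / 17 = -0.18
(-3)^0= 1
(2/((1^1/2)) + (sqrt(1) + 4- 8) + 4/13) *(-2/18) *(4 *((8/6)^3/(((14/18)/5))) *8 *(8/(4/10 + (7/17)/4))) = -473497600/420147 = -1126.98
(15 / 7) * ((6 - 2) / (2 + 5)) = 60 / 49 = 1.22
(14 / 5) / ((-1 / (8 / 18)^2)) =-224 / 405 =-0.55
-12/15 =-4/5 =-0.80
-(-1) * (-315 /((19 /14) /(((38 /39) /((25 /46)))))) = -27048 /65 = -416.12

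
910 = 910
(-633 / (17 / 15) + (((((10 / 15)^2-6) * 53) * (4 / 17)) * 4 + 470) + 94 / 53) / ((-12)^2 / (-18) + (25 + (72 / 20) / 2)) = -19.36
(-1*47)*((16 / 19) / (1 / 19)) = -752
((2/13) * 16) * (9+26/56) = 2120/91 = 23.30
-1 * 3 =-3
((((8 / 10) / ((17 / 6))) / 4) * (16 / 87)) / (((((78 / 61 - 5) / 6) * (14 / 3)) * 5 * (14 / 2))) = -17568 / 137090975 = -0.00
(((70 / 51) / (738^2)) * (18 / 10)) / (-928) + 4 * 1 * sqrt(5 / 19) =-7 / 1432050624 + 4 * sqrt(95) / 19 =2.05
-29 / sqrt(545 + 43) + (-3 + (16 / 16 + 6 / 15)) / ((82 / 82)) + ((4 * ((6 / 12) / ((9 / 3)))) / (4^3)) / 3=-2.79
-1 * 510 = -510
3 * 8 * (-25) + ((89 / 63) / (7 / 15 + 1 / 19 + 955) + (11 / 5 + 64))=-15263389552 / 28593915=-533.80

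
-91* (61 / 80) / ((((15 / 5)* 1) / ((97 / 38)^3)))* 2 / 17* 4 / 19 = -5066247823 / 531709680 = -9.53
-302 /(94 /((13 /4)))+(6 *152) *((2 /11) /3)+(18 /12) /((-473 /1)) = 3986291 /88924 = 44.83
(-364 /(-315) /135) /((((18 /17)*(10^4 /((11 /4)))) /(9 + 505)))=624767 /546750000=0.00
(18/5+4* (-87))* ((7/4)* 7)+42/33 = -463939/110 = -4217.63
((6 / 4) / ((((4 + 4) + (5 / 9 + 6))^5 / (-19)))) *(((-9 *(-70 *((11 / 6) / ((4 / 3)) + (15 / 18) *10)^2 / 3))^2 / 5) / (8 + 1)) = -30004897842107685 / 79010794805248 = -379.76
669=669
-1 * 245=-245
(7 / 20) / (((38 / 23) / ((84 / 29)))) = 3381 / 5510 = 0.61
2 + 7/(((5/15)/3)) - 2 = 63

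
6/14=3/7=0.43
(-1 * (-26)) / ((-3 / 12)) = -104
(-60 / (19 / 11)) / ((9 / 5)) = -1100 / 57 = -19.30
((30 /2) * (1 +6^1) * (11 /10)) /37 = 231 /74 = 3.12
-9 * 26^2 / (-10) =3042 / 5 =608.40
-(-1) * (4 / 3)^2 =16 / 9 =1.78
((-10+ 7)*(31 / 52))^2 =8649 / 2704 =3.20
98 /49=2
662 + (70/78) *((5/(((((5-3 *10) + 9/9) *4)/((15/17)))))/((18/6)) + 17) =43105141/63648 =677.24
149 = 149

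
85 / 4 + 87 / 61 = 22.68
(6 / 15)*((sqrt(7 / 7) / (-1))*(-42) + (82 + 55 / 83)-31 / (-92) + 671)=6078253 / 19090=318.40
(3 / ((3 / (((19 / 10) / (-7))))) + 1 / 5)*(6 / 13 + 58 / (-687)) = -1684 / 62517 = -0.03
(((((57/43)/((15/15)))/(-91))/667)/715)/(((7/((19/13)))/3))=-3249/169817763115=-0.00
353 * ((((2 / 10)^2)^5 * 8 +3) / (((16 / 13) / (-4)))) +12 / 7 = -3440.04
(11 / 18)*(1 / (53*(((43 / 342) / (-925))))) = -193325 / 2279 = -84.83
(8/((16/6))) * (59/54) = 3.28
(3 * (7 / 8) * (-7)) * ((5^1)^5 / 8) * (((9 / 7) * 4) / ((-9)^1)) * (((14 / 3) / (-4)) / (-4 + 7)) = -153125 / 96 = -1595.05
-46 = -46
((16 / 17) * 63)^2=1016064 / 289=3515.79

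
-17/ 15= -1.13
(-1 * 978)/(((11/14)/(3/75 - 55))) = 18812808/275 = 68410.21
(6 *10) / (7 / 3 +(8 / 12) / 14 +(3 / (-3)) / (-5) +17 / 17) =1575 / 94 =16.76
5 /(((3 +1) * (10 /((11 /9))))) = 11 /72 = 0.15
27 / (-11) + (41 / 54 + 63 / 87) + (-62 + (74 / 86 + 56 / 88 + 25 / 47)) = -60.94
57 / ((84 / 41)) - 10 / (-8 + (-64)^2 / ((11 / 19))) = 3784579 / 136038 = 27.82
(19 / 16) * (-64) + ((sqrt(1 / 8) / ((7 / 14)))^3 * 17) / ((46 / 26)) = -76 + 221 * sqrt(2) / 92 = -72.60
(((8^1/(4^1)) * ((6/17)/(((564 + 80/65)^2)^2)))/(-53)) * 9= -771147/656661251719722304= -0.00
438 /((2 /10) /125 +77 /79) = 3604375 /8034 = 448.64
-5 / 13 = -0.38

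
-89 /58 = -1.53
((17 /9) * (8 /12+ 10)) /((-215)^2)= 544 /1248075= 0.00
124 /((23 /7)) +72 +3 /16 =40453 /368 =109.93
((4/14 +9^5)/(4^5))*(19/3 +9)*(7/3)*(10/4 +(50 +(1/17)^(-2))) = 6493236605/9216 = 704561.26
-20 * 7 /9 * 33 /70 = -22 /3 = -7.33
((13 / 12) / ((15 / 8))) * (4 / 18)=52 / 405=0.13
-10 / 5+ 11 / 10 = -0.90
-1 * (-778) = 778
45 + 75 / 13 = 660 / 13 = 50.77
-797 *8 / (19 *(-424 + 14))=3188 / 3895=0.82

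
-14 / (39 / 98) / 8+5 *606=235997 / 78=3025.60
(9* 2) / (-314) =-9 / 157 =-0.06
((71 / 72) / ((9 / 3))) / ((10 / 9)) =71 / 240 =0.30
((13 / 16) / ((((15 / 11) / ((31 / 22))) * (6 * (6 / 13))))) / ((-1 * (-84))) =0.00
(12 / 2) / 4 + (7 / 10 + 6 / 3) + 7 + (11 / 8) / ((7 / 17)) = 4071 / 280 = 14.54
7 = 7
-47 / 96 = -0.49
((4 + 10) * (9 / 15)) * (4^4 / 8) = 268.80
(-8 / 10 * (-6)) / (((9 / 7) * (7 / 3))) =8 / 5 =1.60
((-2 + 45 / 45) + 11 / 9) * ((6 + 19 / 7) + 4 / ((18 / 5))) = 1238 / 567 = 2.18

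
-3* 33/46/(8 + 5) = -99/598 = -0.17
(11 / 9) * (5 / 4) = 55 / 36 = 1.53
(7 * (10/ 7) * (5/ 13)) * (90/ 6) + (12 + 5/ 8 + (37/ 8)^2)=76301/ 832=91.71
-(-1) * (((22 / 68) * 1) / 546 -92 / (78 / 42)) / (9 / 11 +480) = -10115831 / 98184996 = -0.10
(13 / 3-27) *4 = -272 / 3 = -90.67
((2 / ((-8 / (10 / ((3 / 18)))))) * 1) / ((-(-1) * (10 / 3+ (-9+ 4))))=9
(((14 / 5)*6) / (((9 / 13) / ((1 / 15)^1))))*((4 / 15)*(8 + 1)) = 1456 / 375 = 3.88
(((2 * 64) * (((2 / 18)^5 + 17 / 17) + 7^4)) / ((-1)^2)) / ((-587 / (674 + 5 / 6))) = -36754735696064 / 103985289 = -353460.92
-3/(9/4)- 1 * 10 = -11.33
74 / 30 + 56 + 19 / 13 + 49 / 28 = 48109 / 780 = 61.68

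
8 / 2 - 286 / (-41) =450 / 41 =10.98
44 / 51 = 0.86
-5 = -5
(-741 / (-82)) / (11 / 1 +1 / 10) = 1235 / 1517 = 0.81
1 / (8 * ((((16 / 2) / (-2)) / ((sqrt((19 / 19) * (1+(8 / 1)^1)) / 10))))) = -3 / 320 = -0.01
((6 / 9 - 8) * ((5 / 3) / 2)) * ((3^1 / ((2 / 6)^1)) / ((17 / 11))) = -605 / 17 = -35.59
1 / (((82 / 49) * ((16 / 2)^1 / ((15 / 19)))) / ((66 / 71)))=24255 / 442472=0.05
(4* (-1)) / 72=-0.06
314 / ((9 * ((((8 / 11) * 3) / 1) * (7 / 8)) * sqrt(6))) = 1727 * sqrt(6) / 567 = 7.46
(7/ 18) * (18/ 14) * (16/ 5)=8/ 5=1.60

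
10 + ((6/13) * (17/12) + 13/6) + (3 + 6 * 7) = 2255/39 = 57.82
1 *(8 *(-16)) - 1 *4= -132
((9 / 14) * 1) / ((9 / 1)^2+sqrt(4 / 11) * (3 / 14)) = 6237 / 785860-3 * sqrt(11) / 785860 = 0.01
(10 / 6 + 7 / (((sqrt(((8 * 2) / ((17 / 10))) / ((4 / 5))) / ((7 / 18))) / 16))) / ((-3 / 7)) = -686 * sqrt(34) / 135 - 35 / 9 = -33.52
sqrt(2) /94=0.02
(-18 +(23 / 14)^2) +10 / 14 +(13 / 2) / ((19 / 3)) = -50499 / 3724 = -13.56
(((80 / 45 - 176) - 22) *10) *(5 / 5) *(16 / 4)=-70640 / 9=-7848.89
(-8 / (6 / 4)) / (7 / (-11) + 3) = -2.26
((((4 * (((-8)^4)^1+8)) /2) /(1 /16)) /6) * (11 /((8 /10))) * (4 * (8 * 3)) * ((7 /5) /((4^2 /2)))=5056128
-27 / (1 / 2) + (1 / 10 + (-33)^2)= 10351 / 10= 1035.10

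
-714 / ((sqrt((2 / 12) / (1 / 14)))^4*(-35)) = 918 / 245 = 3.75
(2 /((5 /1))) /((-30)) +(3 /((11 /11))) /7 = 218 /525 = 0.42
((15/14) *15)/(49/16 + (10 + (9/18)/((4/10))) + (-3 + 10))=1800/2387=0.75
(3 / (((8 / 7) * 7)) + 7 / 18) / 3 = 55 / 216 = 0.25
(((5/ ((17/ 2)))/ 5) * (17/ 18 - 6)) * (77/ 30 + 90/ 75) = -10283/ 4590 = -2.24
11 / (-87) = -11 / 87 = -0.13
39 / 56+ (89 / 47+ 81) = 220009 / 2632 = 83.59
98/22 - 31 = -292/11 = -26.55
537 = 537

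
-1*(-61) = 61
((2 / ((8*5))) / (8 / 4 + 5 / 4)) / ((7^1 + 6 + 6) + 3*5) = 1 / 2210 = 0.00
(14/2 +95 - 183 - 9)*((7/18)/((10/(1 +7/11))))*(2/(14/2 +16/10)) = -630/473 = -1.33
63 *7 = 441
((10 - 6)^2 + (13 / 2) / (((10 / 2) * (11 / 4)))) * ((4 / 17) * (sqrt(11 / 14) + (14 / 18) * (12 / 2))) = 1812 * sqrt(154) / 6545 + 16912 / 935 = 21.52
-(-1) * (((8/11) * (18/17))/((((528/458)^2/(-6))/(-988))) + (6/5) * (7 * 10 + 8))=399177246/113135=3528.33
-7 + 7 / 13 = -84 / 13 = -6.46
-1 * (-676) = 676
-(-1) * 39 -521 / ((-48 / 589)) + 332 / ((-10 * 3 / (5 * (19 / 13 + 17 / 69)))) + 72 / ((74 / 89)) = 10234203769 / 1593072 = 6424.19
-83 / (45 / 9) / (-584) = 83 / 2920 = 0.03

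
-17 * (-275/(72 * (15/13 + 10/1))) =12155/2088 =5.82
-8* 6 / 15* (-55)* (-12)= -2112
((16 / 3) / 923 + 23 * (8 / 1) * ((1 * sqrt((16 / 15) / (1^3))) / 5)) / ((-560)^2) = 1 / 54272400 + 23 * sqrt(15) / 735000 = 0.00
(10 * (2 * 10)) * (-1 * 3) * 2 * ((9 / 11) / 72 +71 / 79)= -949050 / 869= -1092.12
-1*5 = -5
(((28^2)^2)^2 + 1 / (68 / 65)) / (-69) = -5475391280.25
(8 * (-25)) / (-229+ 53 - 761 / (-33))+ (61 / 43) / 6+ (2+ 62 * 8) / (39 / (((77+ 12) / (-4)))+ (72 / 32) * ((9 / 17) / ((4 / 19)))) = 5295991939699 / 41033896638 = 129.06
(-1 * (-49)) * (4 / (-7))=-28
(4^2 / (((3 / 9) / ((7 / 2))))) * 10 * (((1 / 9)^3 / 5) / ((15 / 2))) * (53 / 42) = 0.08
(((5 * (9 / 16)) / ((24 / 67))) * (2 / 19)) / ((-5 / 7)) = -1.16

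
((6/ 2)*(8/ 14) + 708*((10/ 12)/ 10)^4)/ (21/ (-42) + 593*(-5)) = -21149/ 35870688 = -0.00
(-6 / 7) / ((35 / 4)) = -24 / 245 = -0.10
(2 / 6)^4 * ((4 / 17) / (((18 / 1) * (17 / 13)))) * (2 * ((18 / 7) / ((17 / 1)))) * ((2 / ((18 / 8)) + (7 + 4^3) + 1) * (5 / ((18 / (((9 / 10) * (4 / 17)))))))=68224 / 426207663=0.00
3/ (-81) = -1/ 27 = -0.04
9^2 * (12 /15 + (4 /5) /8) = 729 /10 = 72.90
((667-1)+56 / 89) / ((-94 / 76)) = -2254540 / 4183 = -538.98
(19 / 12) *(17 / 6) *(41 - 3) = 6137 / 36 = 170.47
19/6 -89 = -515/6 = -85.83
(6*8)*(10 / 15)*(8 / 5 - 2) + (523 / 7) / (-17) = -10231 / 595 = -17.19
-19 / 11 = -1.73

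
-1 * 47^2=-2209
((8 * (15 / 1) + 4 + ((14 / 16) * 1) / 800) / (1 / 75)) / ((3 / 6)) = 2380821 / 128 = 18600.16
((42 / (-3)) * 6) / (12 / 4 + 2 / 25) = -300 / 11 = -27.27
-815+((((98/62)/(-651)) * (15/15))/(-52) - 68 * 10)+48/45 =-373274171/249860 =-1493.93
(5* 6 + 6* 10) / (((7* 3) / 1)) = 30 / 7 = 4.29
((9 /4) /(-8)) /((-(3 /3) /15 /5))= 675 /32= 21.09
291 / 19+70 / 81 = 16.18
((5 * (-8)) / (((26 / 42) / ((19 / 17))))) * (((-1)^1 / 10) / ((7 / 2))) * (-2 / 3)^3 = -1216 / 1989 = -0.61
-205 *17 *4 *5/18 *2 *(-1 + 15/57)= 975800/171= 5706.43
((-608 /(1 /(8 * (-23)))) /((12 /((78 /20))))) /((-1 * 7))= -181792 /35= -5194.06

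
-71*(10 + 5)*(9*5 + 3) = -51120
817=817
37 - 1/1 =36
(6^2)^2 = 1296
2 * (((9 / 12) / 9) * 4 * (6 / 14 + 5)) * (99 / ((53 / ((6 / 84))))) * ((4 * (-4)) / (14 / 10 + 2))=-100320 / 44149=-2.27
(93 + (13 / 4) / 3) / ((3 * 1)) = 1129 / 36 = 31.36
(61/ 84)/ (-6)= -61/ 504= -0.12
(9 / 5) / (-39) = -3 / 65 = -0.05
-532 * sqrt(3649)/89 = -361.08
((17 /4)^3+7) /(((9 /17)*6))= 30379 /1152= 26.37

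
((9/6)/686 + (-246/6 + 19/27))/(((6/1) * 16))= -1492655/3556224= -0.42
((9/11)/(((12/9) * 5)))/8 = 27/1760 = 0.02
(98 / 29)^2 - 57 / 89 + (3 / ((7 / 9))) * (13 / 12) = 31348265 / 2095772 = 14.96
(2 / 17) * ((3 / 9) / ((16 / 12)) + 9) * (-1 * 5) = -185 / 34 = -5.44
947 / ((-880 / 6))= -2841 / 440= -6.46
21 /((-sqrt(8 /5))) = -21 * sqrt(10) /4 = -16.60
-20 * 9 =-180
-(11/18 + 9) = -173/18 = -9.61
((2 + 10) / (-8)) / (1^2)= -3 / 2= -1.50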